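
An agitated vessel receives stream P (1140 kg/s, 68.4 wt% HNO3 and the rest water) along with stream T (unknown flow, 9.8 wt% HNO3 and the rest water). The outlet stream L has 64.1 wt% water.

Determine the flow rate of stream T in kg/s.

1420 kg/s

Let T be the unknown flow. Total out = 1140 + T.
water balance: 360.24 + 0.902·T = 0.641·(1140 + T)
(0.902 − 0.641)·T = 0.641×1140 − 360.24 = 370.5
T = 370.5 / 0.261 = 1419.5 kg/s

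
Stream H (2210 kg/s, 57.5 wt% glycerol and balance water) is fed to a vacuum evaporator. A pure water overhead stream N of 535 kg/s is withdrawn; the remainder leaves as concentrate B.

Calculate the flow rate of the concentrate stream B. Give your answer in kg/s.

1675 kg/s

Concentrate = 2210 − 535 = 1675 kg/s.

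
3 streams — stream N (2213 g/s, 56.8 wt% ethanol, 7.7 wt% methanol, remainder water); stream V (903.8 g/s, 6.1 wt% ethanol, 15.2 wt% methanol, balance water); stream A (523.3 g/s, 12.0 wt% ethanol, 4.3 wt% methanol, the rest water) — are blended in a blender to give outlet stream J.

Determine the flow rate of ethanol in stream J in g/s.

ethanol out = ethanol in = 2213×0.568 + 903.8×0.061 + 523.3×0.120 = 1374.9 g/s.

1375 g/s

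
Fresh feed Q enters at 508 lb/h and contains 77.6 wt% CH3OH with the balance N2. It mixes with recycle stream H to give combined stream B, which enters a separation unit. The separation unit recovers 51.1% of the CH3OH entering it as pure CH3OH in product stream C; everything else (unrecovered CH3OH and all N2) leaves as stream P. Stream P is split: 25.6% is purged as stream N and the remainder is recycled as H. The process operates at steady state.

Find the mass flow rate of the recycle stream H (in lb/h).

N2 enters only via Q and leaves only via the purge: 508×0.224 = 0.256×(N2 in P), and the separation unit passes all N2, so N2 in B = N2 in P = 444.5 lb/h.
CH3OH in B: m_A = 508×0.776 + (1−0.256)·(1−0.511)·m_A, so m_A = 394.21/0.6362 = 619.64 lb/h.
P = (1−0.511)×619.64 + 444.5 = 747.51 lb/h.
Recycle H = (1−0.256)×747.51 = 556.14 lb/h.

556.1 lb/h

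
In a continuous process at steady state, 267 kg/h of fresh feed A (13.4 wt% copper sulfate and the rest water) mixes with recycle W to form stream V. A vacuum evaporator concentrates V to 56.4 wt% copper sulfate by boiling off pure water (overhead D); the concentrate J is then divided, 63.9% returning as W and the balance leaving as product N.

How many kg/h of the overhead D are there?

203.6 kg/h

Overall copper sulfate balance (none leaves overhead): copper sulfate in fresh feed = copper sulfate in product, i.e. 267×0.134 = (1−0.639)·J·0.564.
J = 35.778/(0.564×0.361) = 175.72 kg/h.
Recycle W = 0.639×175.72 = 112.29 kg/h.
Combined feed V = 267 + 112.29 = 379.29 kg/h.
Overhead D = V − J = 379.29 − 175.72 = 203.56 kg/h.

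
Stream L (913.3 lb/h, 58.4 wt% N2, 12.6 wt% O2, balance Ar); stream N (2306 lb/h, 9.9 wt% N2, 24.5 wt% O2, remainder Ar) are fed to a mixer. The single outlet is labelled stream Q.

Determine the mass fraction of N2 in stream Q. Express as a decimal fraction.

Total flow out = 913.3 + 2306 = 3219.3 lb/h.
N2 in = 913.3×0.584 + 2306×0.099 = 761.66 lb/h.
N2 mass fraction in Q = 761.66/3219.3 = 0.237.

0.237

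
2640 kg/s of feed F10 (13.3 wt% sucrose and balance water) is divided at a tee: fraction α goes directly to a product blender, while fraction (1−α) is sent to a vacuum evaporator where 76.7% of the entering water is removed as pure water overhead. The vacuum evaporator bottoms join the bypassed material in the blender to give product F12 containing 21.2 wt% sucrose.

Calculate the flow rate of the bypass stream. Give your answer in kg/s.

1161 kg/s

All 2640×0.133 = 351.12 kg/s of sucrose reaches F12, so F12 = 351.12/0.212 = 1656.2 kg/s and vapour = 983.77 kg/s.
The evaporator receives (1−α)·2640 of feed at 0.867 water and removes 0.767 of that water:
0.767×0.867×(1−α)×2640 = 983.77
(1−α) = 983.77/1755.6 = 0.5604;  α = 0.4396.
Bypass flow = 0.4396×2640 = 1160.6 kg/s.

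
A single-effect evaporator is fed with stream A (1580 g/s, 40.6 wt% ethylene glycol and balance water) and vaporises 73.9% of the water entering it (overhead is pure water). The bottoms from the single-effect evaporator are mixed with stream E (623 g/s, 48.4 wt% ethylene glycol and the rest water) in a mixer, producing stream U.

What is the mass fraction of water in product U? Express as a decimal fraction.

Vapour removed = 0.739×0.594×1580 = 693.57 g/s; concentrate = 886.43 g/s.
water reaching the mixer = 244.95 (from concentrate) + 623×0.516 = 566.42 g/s.
Product flow = 886.43 + 623 = 1509.4 g/s; water fraction = 0.375.

0.375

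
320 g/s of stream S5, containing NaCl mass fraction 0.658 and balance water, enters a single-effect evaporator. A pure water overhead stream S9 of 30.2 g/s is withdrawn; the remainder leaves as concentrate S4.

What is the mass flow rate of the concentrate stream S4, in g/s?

289.8 g/s

Concentrate = 320 − 30.2 = 289.8 g/s.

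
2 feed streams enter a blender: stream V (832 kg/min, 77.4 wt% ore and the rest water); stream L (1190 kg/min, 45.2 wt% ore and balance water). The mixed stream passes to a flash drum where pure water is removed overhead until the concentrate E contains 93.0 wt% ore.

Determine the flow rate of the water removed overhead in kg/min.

ore entering = 832×0.774 + 1190×0.452 = 1181.8 kg/min.
All ore reports to E, so E = 1181.8/0.930 = 1270.8 kg/min.
Total feed = 2022 kg/min; overhead = 2022 − 1270.8 = 751.2 kg/min.

751.2 kg/min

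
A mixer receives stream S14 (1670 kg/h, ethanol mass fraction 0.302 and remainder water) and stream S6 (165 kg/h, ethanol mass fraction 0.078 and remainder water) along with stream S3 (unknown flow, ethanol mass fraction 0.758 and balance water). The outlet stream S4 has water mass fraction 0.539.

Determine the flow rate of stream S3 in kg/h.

Let S3 be the unknown flow. Total out = 1835 + S3.
water balance: 1317.8 + 0.242·S3 = 0.539·(1835 + S3)
(0.242 − 0.539)·S3 = 0.539×1835 − 1317.8 = -328.72
S3 = -328.72 / -0.297 = 1106.8 kg/h

1107 kg/h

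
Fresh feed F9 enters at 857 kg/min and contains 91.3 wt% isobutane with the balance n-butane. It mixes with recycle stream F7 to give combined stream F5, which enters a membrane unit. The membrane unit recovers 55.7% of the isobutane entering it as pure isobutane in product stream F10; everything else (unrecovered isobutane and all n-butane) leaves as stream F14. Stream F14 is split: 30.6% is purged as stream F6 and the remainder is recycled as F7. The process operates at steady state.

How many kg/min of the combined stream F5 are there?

1373 kg/min

n-butane enters only via F9 and leaves only via the purge: 857×0.087 = 0.306×(n-butane in F14), and the membrane unit passes all n-butane, so n-butane in F5 = n-butane in F14 = 243.66 kg/min.
isobutane in F5: m_A = 857×0.913 + (1−0.306)·(1−0.557)·m_A, so m_A = 782.44/0.6926 = 1129.8 kg/min.
F5 = 1129.8 + 243.66 = 1373.4 kg/min.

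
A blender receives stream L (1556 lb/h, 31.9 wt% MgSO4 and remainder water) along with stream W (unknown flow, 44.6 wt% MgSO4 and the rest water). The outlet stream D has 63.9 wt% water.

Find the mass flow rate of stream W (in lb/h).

Let W be the unknown flow. Total out = 1556 + W.
water balance: 1059.6 + 0.554·W = 0.639·(1556 + W)
(0.554 − 0.639)·W = 0.639×1556 − 1059.6 = -65.352
W = -65.352 / -0.085 = 768.85 lb/h

768.8 lb/h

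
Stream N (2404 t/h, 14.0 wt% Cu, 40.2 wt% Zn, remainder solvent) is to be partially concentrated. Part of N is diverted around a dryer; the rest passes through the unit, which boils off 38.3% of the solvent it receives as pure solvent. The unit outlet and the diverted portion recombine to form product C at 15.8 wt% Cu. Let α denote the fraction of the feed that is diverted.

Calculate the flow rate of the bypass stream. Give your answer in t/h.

842.7 t/h

All 2404×0.140 = 336.56 t/h of Cu reaches C, so C = 336.56/0.158 = 2130.1 t/h and vapour = 273.87 t/h.
The evaporator receives (1−α)·2404 of feed at 0.458 solvent and removes 0.383 of that solvent:
0.383×0.458×(1−α)×2404 = 273.87
(1−α) = 273.87/421.7 = 0.6495;  α = 0.3505.
Bypass flow = 0.3505×2404 = 842.7 t/h.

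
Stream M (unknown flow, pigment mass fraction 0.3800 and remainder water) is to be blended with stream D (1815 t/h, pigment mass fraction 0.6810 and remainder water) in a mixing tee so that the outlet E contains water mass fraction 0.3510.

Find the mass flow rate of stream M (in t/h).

215.9 t/h

Let M be the unknown flow. Total out = 1815 + M.
water balance: 578.99 + 0.620·M = 0.351·(1815 + M)
(0.620 − 0.351)·M = 0.351×1815 − 578.99 = 58.08
M = 58.08 / 0.269 = 215.91 t/h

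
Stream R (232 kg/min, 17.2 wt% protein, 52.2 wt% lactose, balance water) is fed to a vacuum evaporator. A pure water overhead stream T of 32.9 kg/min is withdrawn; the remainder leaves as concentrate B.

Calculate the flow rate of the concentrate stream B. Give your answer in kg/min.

199.1 kg/min

Concentrate = 232 − 32.9 = 199.1 kg/min.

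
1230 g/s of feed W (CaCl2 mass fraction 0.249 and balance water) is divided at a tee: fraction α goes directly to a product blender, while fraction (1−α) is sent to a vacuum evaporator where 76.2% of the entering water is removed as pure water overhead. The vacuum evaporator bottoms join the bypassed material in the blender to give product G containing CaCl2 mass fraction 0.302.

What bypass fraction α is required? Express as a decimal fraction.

0.693

All 1230×0.249 = 306.27 g/s of CaCl2 reaches G, so G = 306.27/0.302 = 1014.1 g/s and vapour = 215.86 g/s.
The evaporator receives (1−α)·1230 of feed at 0.751 water and removes 0.762 of that water:
0.762×0.751×(1−α)×1230 = 215.86
(1−α) = 215.86/703.88 = 0.3067;  α = 0.6933.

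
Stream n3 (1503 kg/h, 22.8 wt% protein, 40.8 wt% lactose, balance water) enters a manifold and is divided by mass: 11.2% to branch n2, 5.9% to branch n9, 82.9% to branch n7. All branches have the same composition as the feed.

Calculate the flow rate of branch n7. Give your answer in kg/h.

1246 kg/h

Branch n7 flow = 0.829×1503 = 1246 kg/h.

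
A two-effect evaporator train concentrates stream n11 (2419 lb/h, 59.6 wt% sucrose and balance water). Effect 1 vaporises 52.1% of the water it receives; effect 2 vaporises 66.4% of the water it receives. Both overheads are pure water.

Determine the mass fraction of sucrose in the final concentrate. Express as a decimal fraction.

0.902

water in feed = 2419×0.404 = 977.28 lb/h.
After stage 1: water left = (1−0.521)×977.28 = 468.12; stream total = 1909.8 lb/h.
After stage 2: water left = (1−0.664)×468.12 = 157.29; final concentrate = 1599 lb/h.
sucrose fraction = 1441.7/1599 = 0.902.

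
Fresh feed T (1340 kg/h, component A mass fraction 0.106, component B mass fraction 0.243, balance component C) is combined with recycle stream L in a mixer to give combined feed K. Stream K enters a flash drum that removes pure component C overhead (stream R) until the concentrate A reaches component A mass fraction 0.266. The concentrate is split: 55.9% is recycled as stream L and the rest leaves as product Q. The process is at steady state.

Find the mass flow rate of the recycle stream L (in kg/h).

Overall component A balance (none leaves overhead): component A in fresh feed = component A in product, i.e. 1340×0.106 = (1−0.559)·A·0.266.
A = 142.04/(0.266×0.441) = 1210.9 kg/h.
Recycle L = 0.559×1210.9 = 676.87 kg/h.

676.9 kg/h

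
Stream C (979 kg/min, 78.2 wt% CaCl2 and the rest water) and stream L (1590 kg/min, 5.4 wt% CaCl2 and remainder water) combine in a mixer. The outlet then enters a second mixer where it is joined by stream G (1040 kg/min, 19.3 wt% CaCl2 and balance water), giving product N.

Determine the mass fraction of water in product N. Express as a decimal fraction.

Overall, product flow = 3609 kg/min.
water in = 979×0.218 + 1590×0.946 + 1040×0.807 = 2556.8 kg/min.
water fraction in N = 0.708.

0.708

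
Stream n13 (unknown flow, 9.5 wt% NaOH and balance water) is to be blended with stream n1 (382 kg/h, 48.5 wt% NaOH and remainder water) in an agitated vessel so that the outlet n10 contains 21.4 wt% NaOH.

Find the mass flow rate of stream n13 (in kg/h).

869.9 kg/h

Let n13 be the unknown flow. Total out = 382 + n13.
NaOH balance: 185.27 + 0.095·n13 = 0.214·(382 + n13)
(0.095 − 0.214)·n13 = 0.214×382 − 185.27 = -103.52
n13 = -103.52 / -0.119 = 869.93 kg/h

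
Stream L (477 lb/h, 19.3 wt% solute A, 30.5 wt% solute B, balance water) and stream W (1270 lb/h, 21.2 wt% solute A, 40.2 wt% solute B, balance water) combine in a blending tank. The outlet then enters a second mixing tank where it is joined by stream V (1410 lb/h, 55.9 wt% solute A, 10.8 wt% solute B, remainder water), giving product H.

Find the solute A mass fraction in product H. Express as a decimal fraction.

0.3641

Overall, product flow = 3157 lb/h.
solute A in = 477×0.193 + 1270×0.212 + 1410×0.559 = 1149.5 lb/h.
solute A fraction in H = 0.3641.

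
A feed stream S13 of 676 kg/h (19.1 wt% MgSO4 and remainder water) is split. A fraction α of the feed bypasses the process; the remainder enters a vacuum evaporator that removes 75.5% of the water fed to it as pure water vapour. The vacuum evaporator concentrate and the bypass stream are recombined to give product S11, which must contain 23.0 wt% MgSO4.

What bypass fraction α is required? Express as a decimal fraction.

0.722

All 676×0.191 = 129.12 kg/h of MgSO4 reaches S11, so S11 = 129.12/0.230 = 561.37 kg/h and vapour = 114.63 kg/h.
The evaporator receives (1−α)·676 of feed at 0.809 water and removes 0.755 of that water:
0.755×0.809×(1−α)×676 = 114.63
(1−α) = 114.63/412.9 = 0.2776;  α = 0.7224.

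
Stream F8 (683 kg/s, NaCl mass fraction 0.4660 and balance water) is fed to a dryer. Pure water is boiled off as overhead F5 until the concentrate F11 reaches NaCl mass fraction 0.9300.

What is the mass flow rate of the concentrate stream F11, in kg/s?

NaCl is conserved: 683×0.466 = 318.28 kg/s all reports to the concentrate.
Concentrate = 318.28/(target fraction) = 342.23 kg/s.

342.2 kg/s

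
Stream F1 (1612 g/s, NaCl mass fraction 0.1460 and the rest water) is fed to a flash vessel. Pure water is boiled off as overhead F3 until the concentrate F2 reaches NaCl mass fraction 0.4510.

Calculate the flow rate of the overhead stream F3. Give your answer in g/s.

1090 g/s

NaCl is conserved: 1612×0.146 = 235.35 g/s all reports to the concentrate.
Concentrate = 235.35/(target fraction) = 521.84 g/s.
Overhead = 1612 − 521.84 = 1090.2 g/s.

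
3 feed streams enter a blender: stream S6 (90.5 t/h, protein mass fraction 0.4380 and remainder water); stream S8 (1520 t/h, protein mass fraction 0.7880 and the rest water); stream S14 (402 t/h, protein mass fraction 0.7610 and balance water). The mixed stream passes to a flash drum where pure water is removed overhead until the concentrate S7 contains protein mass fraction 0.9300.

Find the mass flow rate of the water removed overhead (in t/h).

353 t/h

protein entering = 90.5×0.438 + 1520×0.788 + 402×0.761 = 1543.3 t/h.
All protein reports to S7, so S7 = 1543.3/0.930 = 1659.5 t/h.
Total feed = 2012.5 t/h; overhead = 2012.5 − 1659.5 = 353.02 t/h.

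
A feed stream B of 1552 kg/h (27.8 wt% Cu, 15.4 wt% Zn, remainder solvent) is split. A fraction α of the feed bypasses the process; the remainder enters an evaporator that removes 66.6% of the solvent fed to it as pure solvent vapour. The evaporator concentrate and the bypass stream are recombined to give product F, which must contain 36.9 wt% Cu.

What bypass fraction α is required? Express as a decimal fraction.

0.348

All 1552×0.278 = 431.46 kg/h of Cu reaches F, so F = 431.46/0.369 = 1169.3 kg/h and vapour = 382.74 kg/h.
The evaporator receives (1−α)·1552 of feed at 0.568 solvent and removes 0.666 of that solvent:
0.666×0.568×(1−α)×1552 = 382.74
(1−α) = 382.74/587.1 = 0.6519;  α = 0.3481.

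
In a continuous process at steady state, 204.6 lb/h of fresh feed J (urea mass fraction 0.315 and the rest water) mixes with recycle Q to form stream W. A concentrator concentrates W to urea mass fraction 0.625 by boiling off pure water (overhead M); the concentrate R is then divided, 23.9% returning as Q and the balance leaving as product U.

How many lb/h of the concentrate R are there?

135.5 lb/h

Overall urea balance (none leaves overhead): urea in fresh feed = urea in product, i.e. 204.6×0.315 = (1−0.239)·R·0.625.
R = 64.449/(0.625×0.761) = 135.5 lb/h.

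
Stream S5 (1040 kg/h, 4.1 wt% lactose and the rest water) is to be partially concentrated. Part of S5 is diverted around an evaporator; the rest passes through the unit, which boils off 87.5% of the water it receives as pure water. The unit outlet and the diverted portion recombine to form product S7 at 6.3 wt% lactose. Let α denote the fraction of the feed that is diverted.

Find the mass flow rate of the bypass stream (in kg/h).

All 1040×0.041 = 42.64 kg/h of lactose reaches S7, so S7 = 42.64/0.063 = 676.83 kg/h and vapour = 363.17 kg/h.
The evaporator receives (1−α)·1040 of feed at 0.959 water and removes 0.875 of that water:
0.875×0.959×(1−α)×1040 = 363.17
(1−α) = 363.17/872.69 = 0.4162;  α = 0.5838.
Bypass flow = 0.5838×1040 = 607.2 kg/h.

607.2 kg/h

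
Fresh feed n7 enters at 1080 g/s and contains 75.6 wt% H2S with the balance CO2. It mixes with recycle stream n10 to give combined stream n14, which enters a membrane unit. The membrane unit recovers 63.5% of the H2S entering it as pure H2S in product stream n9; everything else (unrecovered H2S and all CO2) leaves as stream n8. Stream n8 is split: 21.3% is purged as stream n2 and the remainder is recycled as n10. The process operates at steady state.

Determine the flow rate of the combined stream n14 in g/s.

2383 g/s

CO2 enters only via n7 and leaves only via the purge: 1080×0.244 = 0.213×(CO2 in n8), and the membrane unit passes all CO2, so CO2 in n14 = CO2 in n8 = 1237.2 g/s.
H2S in n14: m_A = 1080×0.756 + (1−0.213)·(1−0.635)·m_A, so m_A = 816.48/0.7127 = 1145.5 g/s.
n14 = 1145.5 + 1237.2 = 2382.7 g/s.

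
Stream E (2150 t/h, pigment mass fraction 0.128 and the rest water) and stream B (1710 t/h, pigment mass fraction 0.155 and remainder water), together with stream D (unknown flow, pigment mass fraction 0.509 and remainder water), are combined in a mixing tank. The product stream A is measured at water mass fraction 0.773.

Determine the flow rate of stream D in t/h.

Let D be the unknown flow. Total out = 3860 + D.
water balance: 3319.8 + 0.491·D = 0.773·(3860 + D)
(0.491 − 0.773)·D = 0.773×3860 − 3319.8 = -335.97
D = -335.97 / -0.282 = 1191.4 t/h

1191 t/h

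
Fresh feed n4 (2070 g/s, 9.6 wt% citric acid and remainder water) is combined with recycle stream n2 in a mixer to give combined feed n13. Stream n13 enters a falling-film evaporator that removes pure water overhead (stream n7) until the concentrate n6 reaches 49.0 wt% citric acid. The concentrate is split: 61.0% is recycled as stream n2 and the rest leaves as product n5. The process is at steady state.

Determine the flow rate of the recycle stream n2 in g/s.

634.3 g/s

Overall citric acid balance (none leaves overhead): citric acid in fresh feed = citric acid in product, i.e. 2070×0.096 = (1−0.610)·n6·0.490.
n6 = 198.72/(0.490×0.390) = 1039.9 g/s.
Recycle n2 = 0.610×1039.9 = 634.32 g/s.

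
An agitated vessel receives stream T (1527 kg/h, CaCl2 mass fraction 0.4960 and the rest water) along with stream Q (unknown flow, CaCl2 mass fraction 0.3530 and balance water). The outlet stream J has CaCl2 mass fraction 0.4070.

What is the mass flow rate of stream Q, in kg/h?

Let Q be the unknown flow. Total out = 1527 + Q.
CaCl2 balance: 757.39 + 0.353·Q = 0.407·(1527 + Q)
(0.353 − 0.407)·Q = 0.407×1527 − 757.39 = -135.9
Q = -135.9 / -0.054 = 2516.7 kg/h

2517 kg/h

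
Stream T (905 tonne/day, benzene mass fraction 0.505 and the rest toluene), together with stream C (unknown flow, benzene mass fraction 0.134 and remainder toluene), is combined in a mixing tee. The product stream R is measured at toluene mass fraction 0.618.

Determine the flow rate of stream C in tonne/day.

448.9 tonne/day

Let C be the unknown flow. Total out = 905 + C.
toluene balance: 447.98 + 0.866·C = 0.618·(905 + C)
(0.866 − 0.618)·C = 0.618×905 − 447.98 = 111.31
C = 111.31 / 0.248 = 448.85 tonne/day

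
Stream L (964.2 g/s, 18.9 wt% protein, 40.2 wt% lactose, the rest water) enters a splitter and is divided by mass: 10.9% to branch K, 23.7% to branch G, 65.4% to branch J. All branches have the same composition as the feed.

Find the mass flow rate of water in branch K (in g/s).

42.99 g/s

Branch K total = 0.109×964.2 = 105.1 g/s.
water in K = 0.409×105.1 = 42.985 g/s.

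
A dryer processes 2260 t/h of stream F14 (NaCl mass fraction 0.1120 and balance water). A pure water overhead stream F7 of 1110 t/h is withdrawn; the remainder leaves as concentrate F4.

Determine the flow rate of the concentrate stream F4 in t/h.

1150 t/h

Concentrate = 2260 − 1110 = 1150 t/h.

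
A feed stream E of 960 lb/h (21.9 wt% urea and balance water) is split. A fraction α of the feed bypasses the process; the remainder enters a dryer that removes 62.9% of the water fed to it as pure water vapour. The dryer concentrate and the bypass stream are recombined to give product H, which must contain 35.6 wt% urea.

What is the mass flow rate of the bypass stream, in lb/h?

208 lb/h

All 960×0.219 = 210.24 lb/h of urea reaches H, so H = 210.24/0.356 = 590.56 lb/h and vapour = 369.44 lb/h.
The evaporator receives (1−α)·960 of feed at 0.781 water and removes 0.629 of that water:
0.629×0.781×(1−α)×960 = 369.44
(1−α) = 369.44/471.6 = 0.7834;  α = 0.2166.
Bypass flow = 0.2166×960 = 207.96 lb/h.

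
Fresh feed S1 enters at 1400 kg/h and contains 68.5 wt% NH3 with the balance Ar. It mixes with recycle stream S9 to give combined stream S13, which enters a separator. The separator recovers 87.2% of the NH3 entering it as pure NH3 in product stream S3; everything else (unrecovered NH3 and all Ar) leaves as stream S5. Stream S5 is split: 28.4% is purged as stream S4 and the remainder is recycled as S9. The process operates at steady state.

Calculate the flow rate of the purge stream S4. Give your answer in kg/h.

Ar enters only via S1 and leaves only via the purge: 1400×0.315 = 0.284×(Ar in S5), and the separator passes all Ar, so Ar in S13 = Ar in S5 = 1552.8 kg/h.
NH3 in S13: m_A = 1400×0.685 + (1−0.284)·(1−0.872)·m_A, so m_A = 959/0.9084 = 1055.8 kg/h.
S5 = (1−0.872)×1055.8 + 1552.8 = 1688 kg/h.
Purge S4 = 0.284×1688 = 479.38 kg/h.

479.4 kg/h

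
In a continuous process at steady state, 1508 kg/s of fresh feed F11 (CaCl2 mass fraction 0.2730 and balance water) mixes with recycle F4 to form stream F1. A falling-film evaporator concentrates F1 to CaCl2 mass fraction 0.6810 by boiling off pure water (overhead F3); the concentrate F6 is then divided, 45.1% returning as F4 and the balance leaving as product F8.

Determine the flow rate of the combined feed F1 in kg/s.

Overall CaCl2 balance (none leaves overhead): CaCl2 in fresh feed = CaCl2 in product, i.e. 1508×0.273 = (1−0.451)·F6·0.681.
F6 = 411.68/(0.681×0.549) = 1101.1 kg/s.
Recycle F4 = 0.451×1101.1 = 496.62 kg/s.
Combined feed F1 = 1508 + 496.62 = 2004.6 kg/s.

2005 kg/s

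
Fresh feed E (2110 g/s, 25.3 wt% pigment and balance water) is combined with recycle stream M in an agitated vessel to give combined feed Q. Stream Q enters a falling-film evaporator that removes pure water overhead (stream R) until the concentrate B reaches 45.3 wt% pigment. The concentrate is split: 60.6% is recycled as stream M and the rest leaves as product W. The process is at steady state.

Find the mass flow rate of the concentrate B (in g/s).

Overall pigment balance (none leaves overhead): pigment in fresh feed = pigment in product, i.e. 2110×0.253 = (1−0.606)·B·0.453.
B = 533.83/(0.453×0.394) = 2990.9 g/s.

2991 g/s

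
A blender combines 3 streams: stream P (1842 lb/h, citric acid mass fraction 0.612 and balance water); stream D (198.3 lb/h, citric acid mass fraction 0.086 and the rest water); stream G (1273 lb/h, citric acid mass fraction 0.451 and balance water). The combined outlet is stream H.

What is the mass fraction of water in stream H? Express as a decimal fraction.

0.481

Total flow out = 1842 + 198.3 + 1273 = 3313.3 lb/h.
water in = 1842×0.388 + 198.3×0.914 + 1273×0.549 = 1594.8 lb/h.
water mass fraction in H = 1594.8/3313.3 = 0.481.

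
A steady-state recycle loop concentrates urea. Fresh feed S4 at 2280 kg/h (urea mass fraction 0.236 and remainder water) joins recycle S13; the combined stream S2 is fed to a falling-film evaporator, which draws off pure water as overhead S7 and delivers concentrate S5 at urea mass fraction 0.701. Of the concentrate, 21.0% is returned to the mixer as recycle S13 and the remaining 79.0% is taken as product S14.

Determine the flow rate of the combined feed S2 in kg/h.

Overall urea balance (none leaves overhead): urea in fresh feed = urea in product, i.e. 2280×0.236 = (1−0.210)·S5·0.701.
S5 = 538.08/(0.701×0.790) = 971.63 kg/h.
Recycle S13 = 0.210×971.63 = 204.04 kg/h.
Combined feed S2 = 2280 + 204.04 = 2484 kg/h.

2484 kg/h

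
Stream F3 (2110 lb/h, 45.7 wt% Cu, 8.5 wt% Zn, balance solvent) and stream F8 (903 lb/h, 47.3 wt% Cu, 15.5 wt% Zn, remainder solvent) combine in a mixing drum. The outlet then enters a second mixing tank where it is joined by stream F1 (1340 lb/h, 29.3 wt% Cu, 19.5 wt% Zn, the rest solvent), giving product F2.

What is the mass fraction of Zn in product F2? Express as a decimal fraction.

0.133

Overall, product flow = 4353 lb/h.
Zn in = 2110×0.085 + 903×0.155 + 1340×0.195 = 580.62 lb/h.
Zn fraction in F2 = 0.133.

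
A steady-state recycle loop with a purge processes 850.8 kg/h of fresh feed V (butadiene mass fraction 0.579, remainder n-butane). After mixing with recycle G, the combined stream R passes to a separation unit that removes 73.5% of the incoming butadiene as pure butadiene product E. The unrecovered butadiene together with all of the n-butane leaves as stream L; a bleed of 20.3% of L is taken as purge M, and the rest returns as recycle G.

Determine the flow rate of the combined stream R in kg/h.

n-butane enters only via V and leaves only via the purge: 850.8×0.421 = 0.203×(n-butane in L), and the separation unit passes all n-butane, so n-butane in R = n-butane in L = 1764.5 kg/h.
butadiene in R: m_A = 850.8×0.579 + (1−0.203)·(1−0.735)·m_A, so m_A = 492.61/0.7888 = 624.51 kg/h.
R = 624.51 + 1764.5 = 2389 kg/h.

2389 kg/h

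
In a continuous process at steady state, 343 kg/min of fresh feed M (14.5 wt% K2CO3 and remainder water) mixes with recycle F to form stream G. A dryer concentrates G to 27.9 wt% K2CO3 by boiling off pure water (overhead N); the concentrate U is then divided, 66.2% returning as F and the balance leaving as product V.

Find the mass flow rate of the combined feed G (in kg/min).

Overall K2CO3 balance (none leaves overhead): K2CO3 in fresh feed = K2CO3 in product, i.e. 343×0.145 = (1−0.662)·U·0.279.
U = 49.735/(0.279×0.338) = 527.4 kg/min.
Recycle F = 0.662×527.4 = 349.14 kg/min.
Combined feed G = 343 + 349.14 = 692.14 kg/min.

692.1 kg/min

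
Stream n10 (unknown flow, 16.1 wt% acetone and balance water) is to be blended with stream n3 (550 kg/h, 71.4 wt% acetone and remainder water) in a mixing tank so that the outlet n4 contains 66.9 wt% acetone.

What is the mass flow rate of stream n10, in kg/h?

Let n10 be the unknown flow. Total out = 550 + n10.
acetone balance: 392.7 + 0.161·n10 = 0.669·(550 + n10)
(0.161 − 0.669)·n10 = 0.669×550 − 392.7 = -24.75
n10 = -24.75 / -0.508 = 48.72 kg/h

48.72 kg/h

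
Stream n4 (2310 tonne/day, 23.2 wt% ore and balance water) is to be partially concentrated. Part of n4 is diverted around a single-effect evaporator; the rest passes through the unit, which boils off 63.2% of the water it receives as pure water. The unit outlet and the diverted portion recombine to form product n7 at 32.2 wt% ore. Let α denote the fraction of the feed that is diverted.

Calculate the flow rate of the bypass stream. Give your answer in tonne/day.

979.8 tonne/day

All 2310×0.232 = 535.92 tonne/day of ore reaches n7, so n7 = 535.92/0.322 = 1664.3 tonne/day and vapour = 645.65 tonne/day.
The evaporator receives (1−α)·2310 of feed at 0.768 water and removes 0.632 of that water:
0.632×0.768×(1−α)×2310 = 645.65
(1−α) = 645.65/1121.2 = 0.5758;  α = 0.4242.
Bypass flow = 0.4242×2310 = 979.79 tonne/day.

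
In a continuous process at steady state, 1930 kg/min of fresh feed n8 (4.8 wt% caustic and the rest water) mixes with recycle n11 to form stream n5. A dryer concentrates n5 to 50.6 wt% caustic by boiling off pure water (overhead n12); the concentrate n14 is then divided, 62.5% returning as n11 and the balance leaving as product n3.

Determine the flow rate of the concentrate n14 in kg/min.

Overall caustic balance (none leaves overhead): caustic in fresh feed = caustic in product, i.e. 1930×0.048 = (1−0.625)·n14·0.506.
n14 = 92.64/(0.506×0.375) = 488.22 kg/min.

488.2 kg/min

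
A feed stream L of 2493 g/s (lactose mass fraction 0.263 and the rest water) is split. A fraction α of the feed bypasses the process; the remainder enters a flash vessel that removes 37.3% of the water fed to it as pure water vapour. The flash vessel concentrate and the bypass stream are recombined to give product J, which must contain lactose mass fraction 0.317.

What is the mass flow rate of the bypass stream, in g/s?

All 2493×0.263 = 655.66 g/s of lactose reaches J, so J = 655.66/0.317 = 2068.3 g/s and vapour = 424.68 g/s.
The evaporator receives (1−α)·2493 of feed at 0.737 water and removes 0.373 of that water:
0.373×0.737×(1−α)×2493 = 424.68
(1−α) = 424.68/685.33 = 0.6197;  α = 0.3803.
Bypass flow = 0.3803×2493 = 948.17 g/s.

948.2 g/s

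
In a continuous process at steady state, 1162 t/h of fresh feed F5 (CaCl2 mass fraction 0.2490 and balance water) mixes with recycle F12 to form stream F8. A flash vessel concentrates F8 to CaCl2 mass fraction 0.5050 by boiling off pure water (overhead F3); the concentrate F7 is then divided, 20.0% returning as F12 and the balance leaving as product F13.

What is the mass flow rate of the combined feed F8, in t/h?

Overall CaCl2 balance (none leaves overhead): CaCl2 in fresh feed = CaCl2 in product, i.e. 1162×0.249 = (1−0.200)·F7·0.505.
F7 = 289.34/(0.505×0.800) = 716.18 t/h.
Recycle F12 = 0.200×716.18 = 143.24 t/h.
Combined feed F8 = 1162 + 143.24 = 1305.2 t/h.

1305 t/h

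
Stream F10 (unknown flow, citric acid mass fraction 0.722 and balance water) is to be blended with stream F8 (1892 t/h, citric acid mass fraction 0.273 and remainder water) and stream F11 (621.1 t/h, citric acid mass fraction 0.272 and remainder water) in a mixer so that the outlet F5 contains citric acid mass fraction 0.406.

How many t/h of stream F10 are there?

Let F10 be the unknown flow. Total out = 2513.1 + F10.
citric acid balance: 685.46 + 0.722·F10 = 0.406·(2513.1 + F10)
(0.722 − 0.406)·F10 = 0.406×2513.1 − 685.46 = 334.86
F10 = 334.86 / 0.316 = 1059.7 t/h

1060 t/h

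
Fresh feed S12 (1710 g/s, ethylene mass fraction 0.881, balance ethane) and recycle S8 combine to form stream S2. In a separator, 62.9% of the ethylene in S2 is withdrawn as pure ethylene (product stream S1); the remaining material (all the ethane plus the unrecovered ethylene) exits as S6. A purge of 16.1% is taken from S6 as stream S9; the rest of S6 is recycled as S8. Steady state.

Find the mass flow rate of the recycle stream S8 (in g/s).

ethane enters only via S12 and leaves only via the purge: 1710×0.119 = 0.161×(ethane in S6), and the separator passes all ethane, so ethane in S2 = ethane in S6 = 1263.9 g/s.
ethylene in S2: m_A = 1710×0.881 + (1−0.161)·(1−0.629)·m_A, so m_A = 1506.5/0.6887 = 2187.4 g/s.
S6 = (1−0.629)×2187.4 + 1263.9 = 2075.4 g/s.
Recycle S8 = (1−0.161)×2075.4 = 1741.3 g/s.

1741 g/s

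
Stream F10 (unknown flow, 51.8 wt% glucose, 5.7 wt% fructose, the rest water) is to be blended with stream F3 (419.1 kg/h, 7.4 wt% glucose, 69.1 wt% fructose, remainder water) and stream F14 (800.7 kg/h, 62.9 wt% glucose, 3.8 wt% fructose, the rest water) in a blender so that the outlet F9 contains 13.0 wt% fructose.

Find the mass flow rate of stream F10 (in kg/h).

2212 kg/h

Let F10 be the unknown flow. Total out = 1219.8 + F10.
fructose balance: 320.02 + 0.057·F10 = 0.130·(1219.8 + F10)
(0.057 − 0.130)·F10 = 0.130×1219.8 − 320.02 = -161.45
F10 = -161.45 / -0.073 = 2211.7 kg/h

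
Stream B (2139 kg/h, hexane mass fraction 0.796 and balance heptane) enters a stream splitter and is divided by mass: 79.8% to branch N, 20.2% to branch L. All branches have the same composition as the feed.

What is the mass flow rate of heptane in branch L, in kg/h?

Branch L total = 0.202×2139 = 432.08 kg/h.
heptane in L = 0.204×432.08 = 88.144 kg/h.

88.14 kg/h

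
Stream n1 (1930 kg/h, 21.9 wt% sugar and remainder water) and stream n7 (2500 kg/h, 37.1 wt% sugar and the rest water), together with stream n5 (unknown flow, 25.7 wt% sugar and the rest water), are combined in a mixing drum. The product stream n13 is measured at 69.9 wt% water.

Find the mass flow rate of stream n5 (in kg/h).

380.5 kg/h

Let n5 be the unknown flow. Total out = 4430 + n5.
water balance: 3079.8 + 0.743·n5 = 0.699·(4430 + n5)
(0.743 − 0.699)·n5 = 0.699×4430 − 3079.8 = 16.74
n5 = 16.74 / 0.044 = 380.45 kg/h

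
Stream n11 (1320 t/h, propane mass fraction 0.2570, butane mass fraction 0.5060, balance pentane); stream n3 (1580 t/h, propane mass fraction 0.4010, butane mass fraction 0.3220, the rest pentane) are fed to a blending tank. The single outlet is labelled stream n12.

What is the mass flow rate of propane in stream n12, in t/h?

972.8 t/h

propane out = propane in = 1320×0.257 + 1580×0.401 = 972.82 t/h.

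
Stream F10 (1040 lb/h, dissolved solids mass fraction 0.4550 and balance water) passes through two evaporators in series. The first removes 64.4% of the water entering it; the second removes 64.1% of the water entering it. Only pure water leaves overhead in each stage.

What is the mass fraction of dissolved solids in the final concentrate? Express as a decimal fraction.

water in feed = 1040×0.545 = 566.8 lb/h.
After stage 1: water left = (1−0.644)×566.8 = 201.78; stream total = 674.98 lb/h.
After stage 2: water left = (1−0.641)×201.78 = 72.439; final concentrate = 545.64 lb/h.
dissolved solids fraction = 473.2/545.64 = 0.8672.

0.8672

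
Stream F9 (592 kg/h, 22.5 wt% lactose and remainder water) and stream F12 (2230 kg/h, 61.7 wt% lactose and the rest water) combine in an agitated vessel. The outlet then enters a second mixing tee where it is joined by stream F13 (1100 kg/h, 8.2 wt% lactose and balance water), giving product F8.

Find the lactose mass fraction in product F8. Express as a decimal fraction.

0.408

Overall, product flow = 3922 kg/h.
lactose in = 592×0.225 + 2230×0.617 + 1100×0.082 = 1599.3 kg/h.
lactose fraction in F8 = 0.408.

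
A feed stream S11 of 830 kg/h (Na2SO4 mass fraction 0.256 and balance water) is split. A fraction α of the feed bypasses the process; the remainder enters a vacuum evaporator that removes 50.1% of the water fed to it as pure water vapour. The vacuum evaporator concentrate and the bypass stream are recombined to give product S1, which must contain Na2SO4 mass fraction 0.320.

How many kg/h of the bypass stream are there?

All 830×0.256 = 212.48 kg/h of Na2SO4 reaches S1, so S1 = 212.48/0.320 = 664 kg/h and vapour = 166 kg/h.
The evaporator receives (1−α)·830 of feed at 0.744 water and removes 0.501 of that water:
0.501×0.744×(1−α)×830 = 166
(1−α) = 166/309.38 = 0.5366;  α = 0.4634.
Bypass flow = 0.4634×830 = 384.65 kg/h.

384.7 kg/h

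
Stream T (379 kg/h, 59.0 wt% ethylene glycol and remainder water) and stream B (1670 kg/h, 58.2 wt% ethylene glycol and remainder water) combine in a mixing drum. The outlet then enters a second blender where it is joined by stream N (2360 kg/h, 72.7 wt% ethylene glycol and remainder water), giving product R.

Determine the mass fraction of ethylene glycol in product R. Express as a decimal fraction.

0.660

Overall, product flow = 4409 kg/h.
ethylene glycol in = 379×0.590 + 1670×0.582 + 2360×0.727 = 2911.3 kg/h.
ethylene glycol fraction in R = 0.660.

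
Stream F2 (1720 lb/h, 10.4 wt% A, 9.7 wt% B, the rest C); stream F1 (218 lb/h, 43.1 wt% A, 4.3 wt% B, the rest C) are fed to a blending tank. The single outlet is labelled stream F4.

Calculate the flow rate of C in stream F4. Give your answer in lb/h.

C out = C in = 1720×0.799 + 218×0.526 = 1488.9 lb/h.

1489 lb/h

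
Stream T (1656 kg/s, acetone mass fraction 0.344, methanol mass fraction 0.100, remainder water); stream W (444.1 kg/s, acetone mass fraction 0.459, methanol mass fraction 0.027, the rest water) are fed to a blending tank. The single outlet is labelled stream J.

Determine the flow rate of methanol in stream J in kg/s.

177.6 kg/s

methanol out = methanol in = 1656×0.100 + 444.1×0.027 = 177.59 kg/s.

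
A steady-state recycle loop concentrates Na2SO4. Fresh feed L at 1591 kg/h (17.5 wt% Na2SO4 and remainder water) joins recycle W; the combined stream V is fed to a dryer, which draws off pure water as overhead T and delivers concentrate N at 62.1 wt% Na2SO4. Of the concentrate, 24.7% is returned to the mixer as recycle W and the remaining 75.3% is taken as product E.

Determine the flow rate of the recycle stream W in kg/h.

Overall Na2SO4 balance (none leaves overhead): Na2SO4 in fresh feed = Na2SO4 in product, i.e. 1591×0.175 = (1−0.247)·N·0.621.
N = 278.42/(0.621×0.753) = 595.42 kg/h.
Recycle W = 0.247×595.42 = 147.07 kg/h.

147.1 kg/h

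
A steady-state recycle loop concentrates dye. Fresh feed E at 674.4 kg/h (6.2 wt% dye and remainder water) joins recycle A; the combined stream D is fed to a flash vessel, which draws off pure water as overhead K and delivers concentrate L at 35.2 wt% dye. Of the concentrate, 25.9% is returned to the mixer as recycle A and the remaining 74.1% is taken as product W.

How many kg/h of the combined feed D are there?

715.9 kg/h

Overall dye balance (none leaves overhead): dye in fresh feed = dye in product, i.e. 674.4×0.062 = (1−0.259)·L·0.352.
L = 41.813/(0.352×0.741) = 160.31 kg/h.
Recycle A = 0.259×160.31 = 41.519 kg/h.
Combined feed D = 674.4 + 41.519 = 715.92 kg/h.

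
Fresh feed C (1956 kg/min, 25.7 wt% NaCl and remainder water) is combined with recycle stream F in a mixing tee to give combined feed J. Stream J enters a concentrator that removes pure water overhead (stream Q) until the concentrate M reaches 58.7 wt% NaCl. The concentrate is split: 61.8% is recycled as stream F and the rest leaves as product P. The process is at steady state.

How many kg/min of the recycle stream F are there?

1385 kg/min

Overall NaCl balance (none leaves overhead): NaCl in fresh feed = NaCl in product, i.e. 1956×0.257 = (1−0.618)·M·0.587.
M = 502.69/(0.587×0.382) = 2241.8 kg/min.
Recycle F = 0.618×2241.8 = 1385.4 kg/min.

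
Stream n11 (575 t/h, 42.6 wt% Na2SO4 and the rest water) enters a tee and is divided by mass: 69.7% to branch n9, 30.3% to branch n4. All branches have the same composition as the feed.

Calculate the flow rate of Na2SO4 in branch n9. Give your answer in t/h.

Branch n9 total = 0.697×575 = 400.77 t/h.
Na2SO4 in n9 = 0.426×400.77 = 170.73 t/h.

170.7 t/h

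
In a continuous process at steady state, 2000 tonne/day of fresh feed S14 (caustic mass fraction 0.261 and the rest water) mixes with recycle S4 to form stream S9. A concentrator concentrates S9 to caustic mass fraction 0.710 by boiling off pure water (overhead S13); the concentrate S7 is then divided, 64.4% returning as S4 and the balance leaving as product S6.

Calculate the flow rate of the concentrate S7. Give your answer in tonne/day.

2065 tonne/day

Overall caustic balance (none leaves overhead): caustic in fresh feed = caustic in product, i.e. 2000×0.261 = (1−0.644)·S7·0.710.
S7 = 522/(0.710×0.356) = 2065.2 tonne/day.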